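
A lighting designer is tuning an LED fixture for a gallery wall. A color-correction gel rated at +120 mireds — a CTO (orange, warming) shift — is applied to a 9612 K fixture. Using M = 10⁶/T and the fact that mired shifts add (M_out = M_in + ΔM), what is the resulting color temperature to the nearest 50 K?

M_in = 10⁶/9612 = 104.04 mireds.
M_out = 104.04 + (+120) = 224.04 mireds.
T_out = 10⁶/224.04 = 4463.6 K → 4450 K.

4450 K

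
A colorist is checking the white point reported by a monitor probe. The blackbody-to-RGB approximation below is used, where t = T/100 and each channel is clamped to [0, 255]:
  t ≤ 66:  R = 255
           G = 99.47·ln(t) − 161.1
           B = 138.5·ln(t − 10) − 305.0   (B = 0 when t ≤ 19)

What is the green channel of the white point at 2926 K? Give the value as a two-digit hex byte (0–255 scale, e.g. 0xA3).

t = 2926/100 = 29.26; the t ≤ 66 branch applies.
G = 99.47·ln 29.26 − 161.1 = 99.47·3.3762 − 161.1 = 174.733.
Rounded: 175; in hex, 0xAF.

0xAF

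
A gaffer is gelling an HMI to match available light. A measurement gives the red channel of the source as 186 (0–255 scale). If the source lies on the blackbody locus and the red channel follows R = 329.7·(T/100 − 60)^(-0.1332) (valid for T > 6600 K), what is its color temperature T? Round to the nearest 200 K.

(t − 60)^(-0.1332) = 186/329.7 = 0.56415.
t − 60 = 0.56415^(1/-0.1332) = 0.56415^(-7.508) = 73.521, so t = 133.521.
T = 100·t = 13352 K → 13400 K to the nearest 200 K.

13400 K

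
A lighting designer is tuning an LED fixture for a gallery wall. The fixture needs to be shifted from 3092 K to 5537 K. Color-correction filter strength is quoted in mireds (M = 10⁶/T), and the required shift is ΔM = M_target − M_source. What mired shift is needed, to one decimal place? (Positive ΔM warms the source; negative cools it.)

M_source = 10⁶/3092 = 323.415; M_target = 10⁶/5537 = 180.603.
ΔM = 180.603 − 323.415 = -142.812 → -142.8 mireds, a cooling shift.

-142.8 mireds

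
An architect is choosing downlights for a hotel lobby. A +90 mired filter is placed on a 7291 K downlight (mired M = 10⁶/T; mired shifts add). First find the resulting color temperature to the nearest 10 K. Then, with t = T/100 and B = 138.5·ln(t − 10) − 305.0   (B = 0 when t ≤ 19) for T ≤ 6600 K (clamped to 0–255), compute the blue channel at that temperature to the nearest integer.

M_in = 10⁶/7291 = 137.16; M_out = 137.16 + (+90) = 227.16.
T_out = 10⁶/227.16 = 4402.3 K → 4400 K; t = 44.
B = 138.5·ln(44 − 10) − 305.0 = 138.5·ln 34 − 305.0 = 138.5·3.5264 − 305.0 = 183.401.
Rounded: 183.

183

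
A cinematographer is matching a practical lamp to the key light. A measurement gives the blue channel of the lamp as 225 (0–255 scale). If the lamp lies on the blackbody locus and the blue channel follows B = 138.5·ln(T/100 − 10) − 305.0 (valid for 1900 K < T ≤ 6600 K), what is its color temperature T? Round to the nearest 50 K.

ln(t − 10) = (225 + 305.0) / 138.5 = 3.8267.
t − 10 = e^3.8267 = 45.911, so t = 55.911.
T = 100·t = 5591 K → 5600 K to the nearest 50 K.

5600 K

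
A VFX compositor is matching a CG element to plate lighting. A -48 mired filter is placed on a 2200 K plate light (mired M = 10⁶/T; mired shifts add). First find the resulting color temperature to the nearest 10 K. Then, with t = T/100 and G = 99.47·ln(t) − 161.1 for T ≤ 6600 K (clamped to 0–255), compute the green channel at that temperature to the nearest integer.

M_in = 10⁶/2200 = 454.55; M_out = 454.55 + (-48) = 406.55.
T_out = 10⁶/406.55 = 2459.7 K → 2460 K; t = 24.6.
G = 99.47·ln 24.6 − 161.1 = 99.47·3.2027 − 161.1 = 157.477.
Rounded: 157.

157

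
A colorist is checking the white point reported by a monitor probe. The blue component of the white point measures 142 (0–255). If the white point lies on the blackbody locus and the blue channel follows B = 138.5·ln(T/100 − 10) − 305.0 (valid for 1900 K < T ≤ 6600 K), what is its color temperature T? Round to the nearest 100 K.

ln(t − 10) = (142 + 305.0) / 138.5 = 3.2274.
t − 10 = e^3.2274 = 25.215, so t = 35.215.
T = 100·t = 3521 K → 3500 K to the nearest 100 K.

3500 K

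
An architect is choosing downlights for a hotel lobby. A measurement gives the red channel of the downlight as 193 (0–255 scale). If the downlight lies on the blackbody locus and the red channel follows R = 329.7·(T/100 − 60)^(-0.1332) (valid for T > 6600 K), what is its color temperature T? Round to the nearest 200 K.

11600 K

(t − 60)^(-0.1332) = 193/329.7 = 0.58538.
t − 60 = 0.58538^(1/-0.1332) = 0.58538^(-7.508) = 55.713, so t = 115.713.
T = 100·t = 11571 K → 11600 K to the nearest 200 K.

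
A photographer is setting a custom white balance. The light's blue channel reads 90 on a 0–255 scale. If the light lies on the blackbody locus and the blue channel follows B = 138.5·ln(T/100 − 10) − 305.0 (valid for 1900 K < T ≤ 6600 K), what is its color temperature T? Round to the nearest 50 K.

2750 K

ln(t − 10) = (90 + 305.0) / 138.5 = 2.8520.
t − 10 = e^2.8520 = 17.322, so t = 27.322.
T = 100·t = 2732 K → 2750 K to the nearest 50 K.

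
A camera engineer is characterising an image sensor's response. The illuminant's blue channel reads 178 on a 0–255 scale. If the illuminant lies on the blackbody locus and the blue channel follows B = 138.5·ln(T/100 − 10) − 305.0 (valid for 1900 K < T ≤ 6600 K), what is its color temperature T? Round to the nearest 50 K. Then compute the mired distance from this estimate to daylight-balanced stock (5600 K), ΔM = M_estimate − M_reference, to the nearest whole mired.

+57 mireds

ln(t − 10) = (178 + 305.0) / 138.5 = 3.4874.
t − 10 = e^3.4874 = 32.700, so t = 42.700.
T = 100·t = 4270 K → 4250 K to the nearest 50 K.
M_estimate = 10⁶/4250 = 235.29; M_reference = 10⁶/5600 = 178.57.
ΔM = 235.29 − 178.57 = 56.72 → +57 mireds.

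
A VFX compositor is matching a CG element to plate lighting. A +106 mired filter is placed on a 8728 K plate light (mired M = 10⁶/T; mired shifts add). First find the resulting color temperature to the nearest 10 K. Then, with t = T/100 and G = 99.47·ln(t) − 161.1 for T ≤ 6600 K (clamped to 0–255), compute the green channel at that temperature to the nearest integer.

M_in = 10⁶/8728 = 114.57; M_out = 114.57 + (+106) = 220.57.
T_out = 10⁶/220.57 = 4533.6 K → 4530 K; t = 45.3.
G = 99.47·ln 45.3 − 161.1 = 99.47·3.8133 − 161.1 = 218.210.
Rounded: 218.

218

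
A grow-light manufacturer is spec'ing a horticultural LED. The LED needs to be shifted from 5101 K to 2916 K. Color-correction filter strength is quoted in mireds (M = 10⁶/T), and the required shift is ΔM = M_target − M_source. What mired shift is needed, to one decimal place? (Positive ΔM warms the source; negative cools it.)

+146.9 mireds

M_source = 10⁶/5101 = 196.040; M_target = 10⁶/2916 = 342.936.
ΔM = 342.936 − 196.040 = 146.896 → +146.9 mireds, a warming shift.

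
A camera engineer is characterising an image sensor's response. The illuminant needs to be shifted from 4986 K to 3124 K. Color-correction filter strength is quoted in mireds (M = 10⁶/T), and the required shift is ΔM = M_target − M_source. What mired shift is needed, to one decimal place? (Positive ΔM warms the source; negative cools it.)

+119.5 mireds

M_source = 10⁶/4986 = 200.562; M_target = 10⁶/3124 = 320.102.
ΔM = 320.102 − 200.562 = 119.541 → +119.5 mireds, a warming shift.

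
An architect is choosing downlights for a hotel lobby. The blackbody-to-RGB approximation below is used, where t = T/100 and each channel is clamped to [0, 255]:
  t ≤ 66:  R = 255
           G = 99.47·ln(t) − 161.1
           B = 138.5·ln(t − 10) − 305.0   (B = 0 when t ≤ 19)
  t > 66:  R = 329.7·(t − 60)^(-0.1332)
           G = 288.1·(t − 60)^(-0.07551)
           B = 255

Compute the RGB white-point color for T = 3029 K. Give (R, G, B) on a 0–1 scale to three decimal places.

(1.000, 0.699, 0.439)

t = 3029/100 = 30.29; the t ≤ 66 branch applies.
R = 255 by definition for t ≤ 66.
G = 99.47·ln 30.29 − 161.1 = 99.47·3.4108 − 161.1 = 178.174.
B = 138.5·ln(30.29 − 10) − 305.0 = 138.5·ln 20.29 − 305.0 = 138.5·3.0101 − 305.0 = 111.903.
Dividing each by 255: (1.0000, 0.6987, 0.4388) → (1.000, 0.699, 0.439).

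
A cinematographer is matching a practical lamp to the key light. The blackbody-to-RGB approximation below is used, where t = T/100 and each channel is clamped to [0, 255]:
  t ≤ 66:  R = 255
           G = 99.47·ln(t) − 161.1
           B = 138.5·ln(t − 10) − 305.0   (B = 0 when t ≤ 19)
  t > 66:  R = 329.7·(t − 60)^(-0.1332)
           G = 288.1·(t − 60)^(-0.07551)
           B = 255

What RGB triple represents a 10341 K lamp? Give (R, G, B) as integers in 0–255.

(200, 217, 255)

t = 10341/100 = 103.41; the t > 66 branch applies.
R = 329.7·(103.41 − 60)^(-0.1332) = 329.7·43.41^(-0.1332) = 329.7·0.60516 = 199.523.
G = 288.1·(103.41 − 60)^(-0.07551) = 288.1·43.41^(-0.07551) = 288.1·0.75222 = 216.715.
B = 255 by definition for t > 66.
Rounded: (200, 217, 255).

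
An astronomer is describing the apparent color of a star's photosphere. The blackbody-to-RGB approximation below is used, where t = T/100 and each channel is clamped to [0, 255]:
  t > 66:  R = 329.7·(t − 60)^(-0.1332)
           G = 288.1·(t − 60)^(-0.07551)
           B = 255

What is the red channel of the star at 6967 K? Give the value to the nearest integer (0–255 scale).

t = 6967/100 = 69.67; the t > 66 branch applies.
R = 329.7·(69.67 − 60)^(-0.1332) = 329.7·9.67^(-0.1332) = 329.7·0.73916 = 243.703.
Rounded: 244.

244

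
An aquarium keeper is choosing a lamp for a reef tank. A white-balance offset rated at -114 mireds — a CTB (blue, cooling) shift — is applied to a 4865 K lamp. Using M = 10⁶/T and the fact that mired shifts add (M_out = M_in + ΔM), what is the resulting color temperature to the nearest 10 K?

10920 K

M_in = 10⁶/4865 = 205.55 mireds.
M_out = 205.55 + (-114) = 91.55 mireds.
T_out = 10⁶/91.55 = 10923.0 K → 10920 K.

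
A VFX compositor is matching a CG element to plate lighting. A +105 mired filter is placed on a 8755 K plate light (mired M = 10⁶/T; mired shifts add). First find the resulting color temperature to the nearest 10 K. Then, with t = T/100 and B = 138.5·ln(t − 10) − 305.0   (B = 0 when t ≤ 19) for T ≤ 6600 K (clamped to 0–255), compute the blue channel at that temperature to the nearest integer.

M_in = 10⁶/8755 = 114.22; M_out = 114.22 + (+105) = 219.22.
T_out = 10⁶/219.22 = 4561.6 K → 4560 K; t = 45.6.
B = 138.5·ln(45.6 − 10) − 305.0 = 138.5·ln 35.6 − 305.0 = 138.5·3.5723 − 305.0 = 189.770.
Rounded: 190.

190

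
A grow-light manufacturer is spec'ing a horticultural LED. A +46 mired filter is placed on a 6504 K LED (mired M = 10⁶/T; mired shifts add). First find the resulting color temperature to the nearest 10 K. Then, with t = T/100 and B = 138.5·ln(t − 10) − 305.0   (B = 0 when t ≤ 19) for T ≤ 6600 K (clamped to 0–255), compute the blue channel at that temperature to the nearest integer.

M_in = 10⁶/6504 = 153.75; M_out = 153.75 + (+46) = 199.75.
T_out = 10⁶/199.75 = 5006.2 K → 5010 K; t = 50.1.
B = 138.5·ln(50.1 − 10) − 305.0 = 138.5·ln 40.1 − 305.0 = 138.5·3.6914 − 305.0 = 206.256.
Rounded: 206.

206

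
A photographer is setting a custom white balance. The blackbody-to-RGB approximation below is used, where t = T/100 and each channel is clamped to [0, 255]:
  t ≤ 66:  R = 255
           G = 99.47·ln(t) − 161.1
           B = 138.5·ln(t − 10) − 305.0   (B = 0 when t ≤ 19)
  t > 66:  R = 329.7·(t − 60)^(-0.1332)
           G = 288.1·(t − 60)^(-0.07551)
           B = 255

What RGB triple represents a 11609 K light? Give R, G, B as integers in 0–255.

R=193, G=213, B=255

t = 11609/100 = 116.09; the t > 66 branch applies.
R = 329.7·(116.09 − 60)^(-0.1332) = 329.7·56.09^(-0.1332) = 329.7·0.58486 = 192.827.
G = 288.1·(116.09 − 60)^(-0.07551) = 288.1·56.09^(-0.07551) = 288.1·0.73781 = 212.562.
B = 255 by definition for t > 66.
Rounded: (193, 213, 255).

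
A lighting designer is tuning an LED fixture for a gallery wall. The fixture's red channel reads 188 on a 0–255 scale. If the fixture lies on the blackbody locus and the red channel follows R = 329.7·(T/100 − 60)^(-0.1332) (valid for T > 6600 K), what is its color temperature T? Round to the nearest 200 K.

(t − 60)^(-0.1332) = 188/329.7 = 0.57022.
t − 60 = 0.57022^(1/-0.1332) = 0.57022^(-7.508) = 67.848, so t = 127.848.
T = 100·t = 12785 K → 12800 K to the nearest 200 K.

12800 K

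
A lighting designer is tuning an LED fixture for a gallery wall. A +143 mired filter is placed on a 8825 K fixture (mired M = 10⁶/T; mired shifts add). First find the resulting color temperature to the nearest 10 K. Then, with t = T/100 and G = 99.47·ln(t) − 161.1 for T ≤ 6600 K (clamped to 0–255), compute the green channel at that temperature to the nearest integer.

M_in = 10⁶/8825 = 113.31; M_out = 113.31 + (+143) = 256.31.
T_out = 10⁶/256.31 = 3901.5 K → 3900 K; t = 39.
G = 99.47·ln 39 − 161.1 = 99.47·3.6636 − 161.1 = 203.314.
Rounded: 203.

203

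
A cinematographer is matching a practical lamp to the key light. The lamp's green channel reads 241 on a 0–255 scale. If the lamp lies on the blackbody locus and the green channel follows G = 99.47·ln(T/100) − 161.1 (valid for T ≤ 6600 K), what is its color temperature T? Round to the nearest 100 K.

5700 K

ln t = (241 + 161.1) / 99.47 = 4.0424.
t = e^4.0424 = 56.964.
T = 100·t = 5696 K → 5700 K to the nearest 100 K.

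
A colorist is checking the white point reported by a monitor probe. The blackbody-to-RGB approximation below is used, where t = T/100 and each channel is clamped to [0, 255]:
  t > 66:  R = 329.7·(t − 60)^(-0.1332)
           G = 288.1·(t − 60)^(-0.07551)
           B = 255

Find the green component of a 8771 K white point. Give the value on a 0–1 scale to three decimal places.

t = 8771/100 = 87.71; the t > 66 branch applies.
G = 288.1·(87.71 − 60)^(-0.07551) = 288.1·27.71^(-0.07551) = 288.1·0.77816 = 224.187.
On a 0–1 scale: 224.187/255 = 0.8792 → 0.879.

0.879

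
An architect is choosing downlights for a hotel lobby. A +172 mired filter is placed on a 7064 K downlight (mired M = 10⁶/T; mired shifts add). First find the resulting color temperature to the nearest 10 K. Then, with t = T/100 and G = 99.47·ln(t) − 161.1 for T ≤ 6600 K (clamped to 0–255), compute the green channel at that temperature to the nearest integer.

M_in = 10⁶/7064 = 141.56; M_out = 141.56 + (+172) = 313.56.
T_out = 10⁶/313.56 = 3189.2 K → 3190 K; t = 31.9.
G = 99.47·ln 31.9 − 161.1 = 99.47·3.4626 − 161.1 = 183.325.
Rounded: 183.

183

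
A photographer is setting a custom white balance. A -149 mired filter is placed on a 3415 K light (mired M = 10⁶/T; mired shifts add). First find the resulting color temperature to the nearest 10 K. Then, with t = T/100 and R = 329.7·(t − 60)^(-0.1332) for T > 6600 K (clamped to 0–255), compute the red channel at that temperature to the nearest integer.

M_in = 10⁶/3415 = 292.83; M_out = 292.83 + (-149) = 143.83.
T_out = 10⁶/143.83 = 6952.9 K → 6950 K; t = 69.5.
R = 329.7·(69.5 − 60)^(-0.1332) = 329.7·9.5^(-0.1332) = 329.7·0.74091 = 244.279.
Rounded: 244.

244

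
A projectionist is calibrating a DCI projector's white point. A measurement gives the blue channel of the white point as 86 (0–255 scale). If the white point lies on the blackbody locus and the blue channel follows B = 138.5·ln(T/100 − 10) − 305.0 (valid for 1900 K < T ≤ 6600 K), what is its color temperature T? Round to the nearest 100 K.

2700 K

ln(t − 10) = (86 + 305.0) / 138.5 = 2.8231.
t − 10 = e^2.8231 = 16.829, so t = 26.829.
T = 100·t = 2683 K → 2700 K to the nearest 100 K.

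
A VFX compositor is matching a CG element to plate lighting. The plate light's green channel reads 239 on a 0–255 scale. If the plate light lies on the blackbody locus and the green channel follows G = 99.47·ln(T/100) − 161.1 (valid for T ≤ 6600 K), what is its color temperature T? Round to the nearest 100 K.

5600 K

ln t = (239 + 161.1) / 99.47 = 4.0223.
t = e^4.0223 = 55.830.
T = 100·t = 5583 K → 5600 K to the nearest 100 K.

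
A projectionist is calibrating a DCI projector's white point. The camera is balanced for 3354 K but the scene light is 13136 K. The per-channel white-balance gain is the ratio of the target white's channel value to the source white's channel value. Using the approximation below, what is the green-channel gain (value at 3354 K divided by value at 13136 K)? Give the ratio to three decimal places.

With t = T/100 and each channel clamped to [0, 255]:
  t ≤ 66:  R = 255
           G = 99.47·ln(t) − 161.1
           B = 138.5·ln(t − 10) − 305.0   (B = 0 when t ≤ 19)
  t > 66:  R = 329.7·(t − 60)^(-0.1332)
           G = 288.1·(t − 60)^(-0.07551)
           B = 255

At 13136 K (t = 131.36):
  G = 288.1·(131.36 − 60)^(-0.07551) = 288.1·71.36^(-0.07551) = 288.1·0.72451 = 208.732.
At 3354 K (t = 33.54):
  G = 99.47·ln 33.54 − 161.1 = 99.47·3.5127 − 161.1 = 188.312.
Gain = 188.312 / 208.732 = 0.9022 → 0.902.

0.902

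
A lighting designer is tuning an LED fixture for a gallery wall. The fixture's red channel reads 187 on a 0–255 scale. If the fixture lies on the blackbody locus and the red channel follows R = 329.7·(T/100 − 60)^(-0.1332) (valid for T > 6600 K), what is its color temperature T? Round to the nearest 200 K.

(t − 60)^(-0.1332) = 187/329.7 = 0.56718.
t − 60 = 0.56718^(1/-0.1332) = 0.56718^(-7.508) = 70.620, so t = 130.620.
T = 100·t = 13062 K → 13000 K to the nearest 200 K.

13000 K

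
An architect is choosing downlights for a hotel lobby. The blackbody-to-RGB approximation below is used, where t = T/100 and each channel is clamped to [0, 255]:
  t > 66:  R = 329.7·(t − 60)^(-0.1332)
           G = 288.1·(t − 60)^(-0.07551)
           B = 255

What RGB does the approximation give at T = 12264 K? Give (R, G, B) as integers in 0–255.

t = 12264/100 = 122.64; the t > 66 branch applies.
R = 329.7·(122.64 − 60)^(-0.1332) = 329.7·62.64^(-0.1332) = 329.7·0.57631 = 190.011.
G = 288.1·(122.64 − 60)^(-0.07551) = 288.1·62.64^(-0.07551) = 288.1·0.73168 = 210.796.
B = 255 by definition for t > 66.
Rounded: (190, 211, 255).

(190, 211, 255)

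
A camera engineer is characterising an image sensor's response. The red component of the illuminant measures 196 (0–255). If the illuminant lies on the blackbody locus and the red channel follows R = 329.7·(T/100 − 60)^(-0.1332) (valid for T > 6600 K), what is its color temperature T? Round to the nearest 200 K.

11000 K

(t − 60)^(-0.1332) = 196/329.7 = 0.59448.
t − 60 = 0.59448^(1/-0.1332) = 0.59448^(-7.508) = 49.621, so t = 109.621.
T = 100·t = 10962 K → 11000 K to the nearest 200 K.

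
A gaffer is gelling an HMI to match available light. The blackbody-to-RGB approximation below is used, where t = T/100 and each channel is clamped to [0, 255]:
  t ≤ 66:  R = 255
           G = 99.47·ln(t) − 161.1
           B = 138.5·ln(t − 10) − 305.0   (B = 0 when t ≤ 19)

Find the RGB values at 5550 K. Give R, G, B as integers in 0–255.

R=255, G=238, B=224

t = 5550/100 = 55.5; the t ≤ 66 branch applies.
R = 255 by definition for t ≤ 66.
G = 99.47·ln 55.5 − 161.1 = 99.47·4.0164 − 161.1 = 238.410.
B = 138.5·ln(55.5 − 10) − 305.0 = 138.5·ln 45.5 − 305.0 = 138.5·3.8177 − 305.0 = 223.753.
Rounded: (255, 238, 224).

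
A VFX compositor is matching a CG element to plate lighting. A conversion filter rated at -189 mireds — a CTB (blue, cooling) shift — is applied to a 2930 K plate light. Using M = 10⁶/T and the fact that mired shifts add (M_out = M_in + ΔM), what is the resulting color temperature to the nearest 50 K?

6550 K

M_in = 10⁶/2930 = 341.30 mireds.
M_out = 341.30 + (-189) = 152.30 mireds.
T_out = 10⁶/152.30 = 6566.1 K → 6550 K.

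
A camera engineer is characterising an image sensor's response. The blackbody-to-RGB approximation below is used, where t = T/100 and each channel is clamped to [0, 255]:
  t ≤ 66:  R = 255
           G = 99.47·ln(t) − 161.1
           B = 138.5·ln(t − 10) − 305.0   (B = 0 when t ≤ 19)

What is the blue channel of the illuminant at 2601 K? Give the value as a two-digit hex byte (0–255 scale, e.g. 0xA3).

0x4F

t = 2601/100 = 26.01; the t ≤ 66 branch applies.
B = 138.5·ln(26.01 − 10) − 305.0 = 138.5·ln 16.01 − 305.0 = 138.5·2.7732 − 305.0 = 79.090.
Rounded: 79; in hex, 0x4F.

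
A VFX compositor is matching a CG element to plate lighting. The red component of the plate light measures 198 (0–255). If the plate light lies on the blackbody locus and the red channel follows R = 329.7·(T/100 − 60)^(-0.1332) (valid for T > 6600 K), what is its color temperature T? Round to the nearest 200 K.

(t − 60)^(-0.1332) = 198/329.7 = 0.60055.
t − 60 = 0.60055^(1/-0.1332) = 0.60055^(-7.508) = 45.980, so t = 105.980.
T = 100·t = 10598 K → 10600 K to the nearest 200 K.

10600 K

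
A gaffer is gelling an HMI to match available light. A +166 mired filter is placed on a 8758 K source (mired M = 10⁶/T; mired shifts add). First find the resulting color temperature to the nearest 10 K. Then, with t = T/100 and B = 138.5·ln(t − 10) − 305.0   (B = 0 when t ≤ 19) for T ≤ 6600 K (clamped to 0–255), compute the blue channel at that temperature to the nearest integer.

145

M_in = 10⁶/8758 = 114.18; M_out = 114.18 + (+166) = 280.18.
T_out = 10⁶/280.18 = 3569.1 K → 3570 K; t = 35.7.
B = 138.5·ln(35.7 − 10) − 305.0 = 138.5·ln 25.7 − 305.0 = 138.5·3.2465 − 305.0 = 144.639.
Rounded: 145.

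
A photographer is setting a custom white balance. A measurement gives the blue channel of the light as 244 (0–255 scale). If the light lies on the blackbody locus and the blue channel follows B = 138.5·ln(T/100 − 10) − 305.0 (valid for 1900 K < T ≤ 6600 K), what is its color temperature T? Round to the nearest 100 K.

6300 K

ln(t − 10) = (244 + 305.0) / 138.5 = 3.9639.
t − 10 = e^3.9639 = 52.662, so t = 62.662.
T = 100·t = 6266 K → 6300 K to the nearest 100 K.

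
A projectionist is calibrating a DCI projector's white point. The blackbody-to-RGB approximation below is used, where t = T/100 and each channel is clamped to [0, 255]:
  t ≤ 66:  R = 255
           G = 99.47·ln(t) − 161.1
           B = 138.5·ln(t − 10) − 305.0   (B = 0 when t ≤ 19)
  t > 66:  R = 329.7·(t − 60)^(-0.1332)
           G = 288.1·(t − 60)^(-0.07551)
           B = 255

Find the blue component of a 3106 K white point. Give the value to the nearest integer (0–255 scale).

t = 3106/100 = 31.06; the t ≤ 66 branch applies.
B = 138.5·ln(31.06 − 10) − 305.0 = 138.5·ln 21.06 − 305.0 = 138.5·3.0474 − 305.0 = 117.062.
Rounded: 117.

117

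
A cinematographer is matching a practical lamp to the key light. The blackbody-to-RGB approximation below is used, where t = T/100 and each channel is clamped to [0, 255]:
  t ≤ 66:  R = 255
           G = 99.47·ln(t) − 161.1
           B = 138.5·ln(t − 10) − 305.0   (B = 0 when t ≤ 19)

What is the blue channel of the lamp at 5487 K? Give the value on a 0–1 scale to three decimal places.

0.870

t = 5487/100 = 54.87; the t ≤ 66 branch applies.
B = 138.5·ln(54.87 − 10) − 305.0 = 138.5·ln 44.87 − 305.0 = 138.5·3.8038 − 305.0 = 221.822.
On a 0–1 scale: 221.822/255 = 0.8699 → 0.870.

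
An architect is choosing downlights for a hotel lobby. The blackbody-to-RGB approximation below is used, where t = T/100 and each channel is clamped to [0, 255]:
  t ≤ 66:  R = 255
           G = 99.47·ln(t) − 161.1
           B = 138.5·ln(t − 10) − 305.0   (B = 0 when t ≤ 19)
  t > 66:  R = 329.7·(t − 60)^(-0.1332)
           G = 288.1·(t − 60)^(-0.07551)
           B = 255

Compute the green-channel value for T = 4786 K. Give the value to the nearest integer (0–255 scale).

t = 4786/100 = 47.86; the t ≤ 66 branch applies.
G = 99.47·ln 47.86 − 161.1 = 99.47·3.8683 − 161.1 = 223.678.
Rounded: 224.

224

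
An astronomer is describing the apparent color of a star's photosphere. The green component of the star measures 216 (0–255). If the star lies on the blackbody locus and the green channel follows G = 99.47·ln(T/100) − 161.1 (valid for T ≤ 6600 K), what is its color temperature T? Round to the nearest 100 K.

4400 K

ln t = (216 + 161.1) / 99.47 = 3.7911.
t = e^3.7911 = 44.305.
T = 100·t = 4430 K → 4400 K to the nearest 100 K.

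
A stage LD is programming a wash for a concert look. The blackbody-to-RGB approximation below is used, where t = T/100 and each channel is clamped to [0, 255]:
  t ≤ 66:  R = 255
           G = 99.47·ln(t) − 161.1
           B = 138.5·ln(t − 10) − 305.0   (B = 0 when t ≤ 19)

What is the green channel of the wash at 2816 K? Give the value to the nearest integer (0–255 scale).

171

t = 2816/100 = 28.16; the t ≤ 66 branch applies.
G = 99.47·ln 28.16 − 161.1 = 99.47·3.3379 − 161.1 = 170.921.
Rounded: 171.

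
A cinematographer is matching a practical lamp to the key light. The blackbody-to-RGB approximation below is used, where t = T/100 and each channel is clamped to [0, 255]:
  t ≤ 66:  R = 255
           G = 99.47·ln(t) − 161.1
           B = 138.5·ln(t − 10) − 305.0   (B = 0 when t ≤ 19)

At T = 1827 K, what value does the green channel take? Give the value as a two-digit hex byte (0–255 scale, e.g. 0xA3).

t = 1827/100 = 18.27; the t ≤ 66 branch applies.
G = 99.47·ln 18.27 − 161.1 = 99.47·2.9053 − 161.1 = 127.886.
Rounded: 128; in hex, 0x80.

0x80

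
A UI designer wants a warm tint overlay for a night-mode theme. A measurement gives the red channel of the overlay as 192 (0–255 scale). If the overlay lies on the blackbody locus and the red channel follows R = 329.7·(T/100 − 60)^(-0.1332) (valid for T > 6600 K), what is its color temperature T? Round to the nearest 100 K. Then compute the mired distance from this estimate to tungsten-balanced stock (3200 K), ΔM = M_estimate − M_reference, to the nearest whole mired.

(t − 60)^(-0.1332) = 192/329.7 = 0.58235.
t − 60 = 0.58235^(1/-0.1332) = 0.58235^(-7.508) = 57.929, so t = 117.929.
T = 100·t = 11793 K → 11800 K to the nearest 100 K.
M_estimate = 10⁶/11800 = 84.75; M_reference = 10⁶/3200 = 312.50.
ΔM = 84.75 − 312.50 = -227.75 → -228 mireds.

-228 mireds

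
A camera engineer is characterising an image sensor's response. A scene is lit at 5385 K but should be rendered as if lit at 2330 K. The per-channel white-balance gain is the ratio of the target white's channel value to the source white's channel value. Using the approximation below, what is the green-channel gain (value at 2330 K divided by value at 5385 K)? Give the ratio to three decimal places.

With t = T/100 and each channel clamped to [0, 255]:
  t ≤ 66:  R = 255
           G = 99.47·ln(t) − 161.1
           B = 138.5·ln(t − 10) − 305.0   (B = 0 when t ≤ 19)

0.646

At 5385 K (t = 53.85):
  G = 99.47·ln 53.85 − 161.1 = 99.47·3.9862 − 161.1 = 235.408.
At 2330 K (t = 23.3):
  G = 99.47·ln 23.3 − 161.1 = 99.47·3.1485 − 161.1 = 152.077.
Gain = 152.077 / 235.408 = 0.6460 → 0.646.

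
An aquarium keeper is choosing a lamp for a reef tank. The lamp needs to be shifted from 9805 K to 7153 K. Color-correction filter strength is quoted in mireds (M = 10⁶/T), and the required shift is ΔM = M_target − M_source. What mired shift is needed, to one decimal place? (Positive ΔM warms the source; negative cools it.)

M_source = 10⁶/9805 = 101.989; M_target = 10⁶/7153 = 139.801.
ΔM = 139.801 − 101.989 = 37.813 → +37.8 mireds, a warming shift.

+37.8 mireds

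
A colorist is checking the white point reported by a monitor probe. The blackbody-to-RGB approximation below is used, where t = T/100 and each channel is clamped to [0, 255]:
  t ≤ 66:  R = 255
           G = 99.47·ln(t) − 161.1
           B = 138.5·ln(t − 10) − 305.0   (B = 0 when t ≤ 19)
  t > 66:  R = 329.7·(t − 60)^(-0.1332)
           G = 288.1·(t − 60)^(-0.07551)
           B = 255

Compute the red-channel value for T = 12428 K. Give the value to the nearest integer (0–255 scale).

189

t = 12428/100 = 124.28; the t > 66 branch applies.
R = 329.7·(124.28 − 60)^(-0.1332) = 329.7·64.28^(-0.1332) = 329.7·0.57433 = 189.358.
Rounded: 189.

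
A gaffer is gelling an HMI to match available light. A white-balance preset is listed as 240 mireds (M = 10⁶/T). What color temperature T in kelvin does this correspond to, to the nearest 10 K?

T = 10⁶ / 240 = 4166.67 K → 4170 K.

4170 K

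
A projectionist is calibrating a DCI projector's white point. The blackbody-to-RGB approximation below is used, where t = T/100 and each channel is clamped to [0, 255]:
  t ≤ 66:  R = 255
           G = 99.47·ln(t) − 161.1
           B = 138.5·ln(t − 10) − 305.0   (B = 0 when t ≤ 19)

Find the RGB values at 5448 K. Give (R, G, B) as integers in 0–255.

(255, 237, 221)

t = 5448/100 = 54.48; the t ≤ 66 branch applies.
R = 255 by definition for t ≤ 66.
G = 99.47·ln 54.48 − 161.1 = 99.47·3.9978 − 161.1 = 236.565.
B = 138.5·ln(54.48 − 10) − 305.0 = 138.5·ln 44.48 − 305.0 = 138.5·3.7950 − 305.0 = 220.613.
Rounded: (255, 237, 221).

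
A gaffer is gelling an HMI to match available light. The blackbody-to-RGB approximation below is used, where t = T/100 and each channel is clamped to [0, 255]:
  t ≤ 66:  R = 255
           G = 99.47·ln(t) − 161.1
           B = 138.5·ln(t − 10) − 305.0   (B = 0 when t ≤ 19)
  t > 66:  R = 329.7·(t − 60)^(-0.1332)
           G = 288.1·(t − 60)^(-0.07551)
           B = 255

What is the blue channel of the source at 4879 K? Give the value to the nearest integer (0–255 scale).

t = 4879/100 = 48.79; the t ≤ 66 branch applies.
B = 138.5·ln(48.79 − 10) − 305.0 = 138.5·ln 38.79 − 305.0 = 138.5·3.6582 − 305.0 = 201.656.
Rounded: 202.

202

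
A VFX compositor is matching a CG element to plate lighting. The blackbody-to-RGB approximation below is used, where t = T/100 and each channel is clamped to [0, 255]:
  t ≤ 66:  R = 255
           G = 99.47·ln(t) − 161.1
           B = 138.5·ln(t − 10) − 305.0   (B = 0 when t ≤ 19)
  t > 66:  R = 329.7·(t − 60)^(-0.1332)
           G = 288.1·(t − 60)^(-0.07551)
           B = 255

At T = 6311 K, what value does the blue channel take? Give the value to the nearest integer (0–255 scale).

245

t = 6311/100 = 63.11; the t ≤ 66 branch applies.
B = 138.5·ln(63.11 − 10) − 305.0 = 138.5·ln 53.11 − 305.0 = 138.5·3.9724 − 305.0 = 245.173.
Rounded: 245.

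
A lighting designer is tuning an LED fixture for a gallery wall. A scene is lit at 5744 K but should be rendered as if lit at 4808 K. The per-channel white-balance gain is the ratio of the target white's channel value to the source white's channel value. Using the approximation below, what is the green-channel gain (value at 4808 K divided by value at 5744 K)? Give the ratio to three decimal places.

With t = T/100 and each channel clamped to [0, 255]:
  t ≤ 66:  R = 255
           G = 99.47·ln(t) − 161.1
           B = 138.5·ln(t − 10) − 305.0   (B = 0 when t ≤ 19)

0.927

At 5744 K (t = 57.44):
  G = 99.47·ln 57.44 − 161.1 = 99.47·4.0507 − 161.1 = 241.827.
At 4808 K (t = 48.08):
  G = 99.47·ln 48.08 − 161.1 = 99.47·3.8729 − 161.1 = 224.134.
Gain = 224.134 / 241.827 = 0.9268 → 0.927.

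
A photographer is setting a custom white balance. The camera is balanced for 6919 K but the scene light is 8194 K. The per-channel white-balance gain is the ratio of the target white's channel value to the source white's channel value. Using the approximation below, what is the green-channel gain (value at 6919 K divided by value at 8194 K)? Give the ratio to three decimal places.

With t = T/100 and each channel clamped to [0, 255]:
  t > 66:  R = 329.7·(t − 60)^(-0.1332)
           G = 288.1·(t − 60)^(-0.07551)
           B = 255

1.068

At 8194 K (t = 81.94):
  G = 288.1·(81.94 − 60)^(-0.07551) = 288.1·21.94^(-0.07551) = 288.1·0.79200 = 228.174.
At 6919 K (t = 69.19):
  G = 288.1·(69.19 − 60)^(-0.07551) = 288.1·9.19^(-0.07551) = 288.1·0.84579 = 243.671.
Gain = 243.671 / 228.174 = 1.0679 → 1.068.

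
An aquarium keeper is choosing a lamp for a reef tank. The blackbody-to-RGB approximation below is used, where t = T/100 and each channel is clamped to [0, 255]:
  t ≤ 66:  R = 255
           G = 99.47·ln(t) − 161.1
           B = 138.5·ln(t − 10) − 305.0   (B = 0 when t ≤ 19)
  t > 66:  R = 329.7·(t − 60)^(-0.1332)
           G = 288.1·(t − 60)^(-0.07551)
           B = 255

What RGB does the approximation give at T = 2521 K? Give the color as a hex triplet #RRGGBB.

#FFA048

t = 2521/100 = 25.21; the t ≤ 66 branch applies.
R = 255 by definition for t ≤ 66.
G = 99.47·ln 25.21 − 161.1 = 99.47·3.2272 − 161.1 = 159.914.
B = 138.5·ln(25.21 − 10) − 305.0 = 138.5·ln 15.21 − 305.0 = 138.5·2.7220 − 305.0 = 71.991.
Rounded: (255, 160, 72).
In hex: #FFA048.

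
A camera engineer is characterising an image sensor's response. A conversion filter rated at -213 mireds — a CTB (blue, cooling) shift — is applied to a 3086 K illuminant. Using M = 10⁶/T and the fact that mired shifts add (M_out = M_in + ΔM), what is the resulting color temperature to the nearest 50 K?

9000 K

M_in = 10⁶/3086 = 324.04 mireds.
M_out = 324.04 + (-213) = 111.04 mireds.
T_out = 10⁶/111.04 = 9005.4 K → 9000 K.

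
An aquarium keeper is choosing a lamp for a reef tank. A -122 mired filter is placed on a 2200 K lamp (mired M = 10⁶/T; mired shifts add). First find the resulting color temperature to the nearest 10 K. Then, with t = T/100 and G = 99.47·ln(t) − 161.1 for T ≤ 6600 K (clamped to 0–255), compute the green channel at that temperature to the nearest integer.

178

M_in = 10⁶/2200 = 454.55; M_out = 454.55 + (-122) = 332.55.
T_out = 10⁶/332.55 = 3007.1 K → 3010 K; t = 30.1.
G = 99.47·ln 30.1 − 161.1 = 99.47·3.4045 − 161.1 = 177.548.
Rounded: 178.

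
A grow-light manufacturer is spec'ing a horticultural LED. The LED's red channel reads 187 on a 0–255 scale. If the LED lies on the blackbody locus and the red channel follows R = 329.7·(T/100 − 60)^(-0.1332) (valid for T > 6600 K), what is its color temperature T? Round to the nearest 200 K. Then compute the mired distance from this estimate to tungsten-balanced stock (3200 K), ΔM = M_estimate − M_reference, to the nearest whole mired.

-236 mireds

(t − 60)^(-0.1332) = 187/329.7 = 0.56718.
t − 60 = 0.56718^(1/-0.1332) = 0.56718^(-7.508) = 70.620, so t = 130.620.
T = 100·t = 13062 K → 13000 K to the nearest 200 K.
M_estimate = 10⁶/13000 = 76.92; M_reference = 10⁶/3200 = 312.50.
ΔM = 76.92 − 312.50 = -235.58 → -236 mireds.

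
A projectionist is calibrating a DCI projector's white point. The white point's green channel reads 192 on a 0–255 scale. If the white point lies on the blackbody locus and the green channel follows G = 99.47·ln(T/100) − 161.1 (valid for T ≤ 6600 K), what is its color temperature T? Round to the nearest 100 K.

3500 K

ln t = (192 + 161.1) / 99.47 = 3.5498.
t = e^3.5498 = 34.807.
T = 100·t = 3481 K → 3500 K to the nearest 100 K.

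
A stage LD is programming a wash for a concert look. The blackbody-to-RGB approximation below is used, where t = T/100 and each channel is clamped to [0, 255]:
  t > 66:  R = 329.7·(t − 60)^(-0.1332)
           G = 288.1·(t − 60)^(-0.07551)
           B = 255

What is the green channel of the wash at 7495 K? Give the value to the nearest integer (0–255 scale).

235

t = 7495/100 = 74.95; the t > 66 branch applies.
G = 288.1·(74.95 − 60)^(-0.07551) = 288.1·14.95^(-0.07551) = 288.1·0.81527 = 234.880.
Rounded: 235.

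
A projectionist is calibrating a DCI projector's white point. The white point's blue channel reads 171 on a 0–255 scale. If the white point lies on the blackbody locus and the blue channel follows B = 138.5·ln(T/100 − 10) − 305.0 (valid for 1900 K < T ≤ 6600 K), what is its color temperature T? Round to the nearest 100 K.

ln(t − 10) = (171 + 305.0) / 138.5 = 3.4368.
t − 10 = e^3.4368 = 31.088, so t = 41.088.
T = 100·t = 4109 K → 4100 K to the nearest 100 K.

4100 K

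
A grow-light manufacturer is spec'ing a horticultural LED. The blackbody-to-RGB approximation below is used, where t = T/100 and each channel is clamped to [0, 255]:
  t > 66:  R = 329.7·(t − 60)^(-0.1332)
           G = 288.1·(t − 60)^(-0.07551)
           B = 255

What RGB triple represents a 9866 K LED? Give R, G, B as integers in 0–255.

t = 9866/100 = 98.66; the t > 66 branch applies.
R = 329.7·(98.66 − 60)^(-0.1332) = 329.7·38.66^(-0.1332) = 329.7·0.61458 = 202.626.
G = 288.1·(98.66 − 60)^(-0.07551) = 288.1·38.66^(-0.07551) = 288.1·0.75883 = 218.620.
B = 255 by definition for t > 66.
Rounded: (203, 219, 255).

R=203, G=219, B=255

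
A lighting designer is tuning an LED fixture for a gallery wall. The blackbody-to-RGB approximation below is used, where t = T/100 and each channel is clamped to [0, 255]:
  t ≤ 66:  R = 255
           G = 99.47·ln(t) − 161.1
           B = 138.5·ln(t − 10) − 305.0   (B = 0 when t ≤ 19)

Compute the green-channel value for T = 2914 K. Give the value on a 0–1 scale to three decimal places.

t = 2914/100 = 29.14; the t ≤ 66 branch applies.
G = 99.47·ln 29.14 − 161.1 = 99.47·3.3721 − 161.1 = 174.324.
On a 0–1 scale: 174.324/255 = 0.6836 → 0.684.

0.684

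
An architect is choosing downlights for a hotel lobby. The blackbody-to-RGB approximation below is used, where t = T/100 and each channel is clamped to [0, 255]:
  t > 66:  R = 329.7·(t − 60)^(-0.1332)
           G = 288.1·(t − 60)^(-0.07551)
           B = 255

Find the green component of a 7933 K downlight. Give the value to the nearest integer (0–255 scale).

230

t = 7933/100 = 79.33; the t > 66 branch applies.
G = 288.1·(79.33 − 60)^(-0.07551) = 288.1·19.33^(-0.07551) = 288.1·0.79961 = 230.367.
Rounded: 230.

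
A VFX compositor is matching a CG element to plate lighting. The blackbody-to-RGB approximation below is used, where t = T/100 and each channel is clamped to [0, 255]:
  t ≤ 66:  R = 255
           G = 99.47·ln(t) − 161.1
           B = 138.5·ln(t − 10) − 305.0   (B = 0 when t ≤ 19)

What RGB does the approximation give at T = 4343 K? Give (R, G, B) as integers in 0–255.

(255, 214, 181)

t = 4343/100 = 43.43; the t ≤ 66 branch applies.
R = 255 by definition for t ≤ 66.
G = 99.47·ln 43.43 − 161.1 = 99.47·3.7712 − 161.1 = 214.016.
B = 138.5·ln(43.43 − 10) − 305.0 = 138.5·ln 33.43 − 305.0 = 138.5·3.5095 − 305.0 = 181.059.
Rounded: (255, 214, 181).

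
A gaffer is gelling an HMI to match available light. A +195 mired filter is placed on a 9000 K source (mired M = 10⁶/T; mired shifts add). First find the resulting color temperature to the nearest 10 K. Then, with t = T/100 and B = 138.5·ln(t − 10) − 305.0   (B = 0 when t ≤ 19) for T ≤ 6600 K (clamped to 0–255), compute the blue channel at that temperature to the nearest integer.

M_in = 10⁶/9000 = 111.11; M_out = 111.11 + (+195) = 306.11.
T_out = 10⁶/306.11 = 3266.8 K → 3270 K; t = 32.7.
B = 138.5·ln(32.7 − 10) − 305.0 = 138.5·ln 22.7 − 305.0 = 138.5·3.1224 − 305.0 = 127.448.
Rounded: 127.

127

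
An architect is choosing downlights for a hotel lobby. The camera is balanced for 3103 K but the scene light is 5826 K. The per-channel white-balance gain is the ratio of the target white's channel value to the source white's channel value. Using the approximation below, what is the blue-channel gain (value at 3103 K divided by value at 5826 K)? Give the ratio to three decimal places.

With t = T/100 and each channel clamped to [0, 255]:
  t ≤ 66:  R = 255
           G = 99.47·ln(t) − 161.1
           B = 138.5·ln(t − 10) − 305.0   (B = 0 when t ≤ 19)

At 5826 K (t = 58.26):
  B = 138.5·ln(58.26 − 10) − 305.0 = 138.5·ln 48.26 − 305.0 = 138.5·3.8766 − 305.0 = 231.910.
At 3103 K (t = 31.03):
  B = 138.5·ln(31.03 − 10) − 305.0 = 138.5·ln 21.03 − 305.0 = 138.5·3.0459 − 305.0 = 116.864.
Gain = 116.864 / 231.910 = 0.5039 → 0.504.

0.504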